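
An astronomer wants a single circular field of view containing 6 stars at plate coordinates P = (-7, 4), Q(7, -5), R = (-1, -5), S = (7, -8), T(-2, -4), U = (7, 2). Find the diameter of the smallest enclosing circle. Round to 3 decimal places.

18.439

The minimum enclosing circle of a finite set is fixed by two of the points (as a diameter) or three (as a circumcircle).
The farthest pair is P–S with squared distance 340. The circle on this segment as diameter has centre (0, -2) and r² = 340/4 = 85.
Check Q: distance² to centre = 58 ≤ 85, so it lies inside.
All remaining points lie in this disk, and no smaller disk contains both endpoints, so this is the minimum enclosing circle.
Diameter = 2r = 2√85 ≈ 18.439.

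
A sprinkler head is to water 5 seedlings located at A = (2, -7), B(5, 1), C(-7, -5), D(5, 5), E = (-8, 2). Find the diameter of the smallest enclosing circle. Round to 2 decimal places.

15.62

The minimum enclosing circle of a finite set is fixed by two of the points (as a diameter) or three (as a circumcircle).
The farthest pair is C–D with squared distance 244. The circle on this segment as diameter has centre (-1, 0) and r² = 244/4 = 61.
Check A: distance² to centre = 58 ≤ 61, so it lies inside.
All remaining points lie in this disk, and no smaller disk contains both endpoints, so this is the minimum enclosing circle.
Diameter = 2r = 2√61 ≈ 15.62.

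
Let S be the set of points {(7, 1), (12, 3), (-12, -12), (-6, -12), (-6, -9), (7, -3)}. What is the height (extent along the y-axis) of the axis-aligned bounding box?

max y = 3, min y = -12, so height = 15.

15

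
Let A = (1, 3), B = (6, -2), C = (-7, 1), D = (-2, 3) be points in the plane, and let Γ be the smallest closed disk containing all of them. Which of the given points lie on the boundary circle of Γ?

B, C

By Welzl's lemma the MEC is supported by two points (diametrically opposite) or three points (on a circumcircle).
The farthest pair is B–C with squared distance 178. The circle on this segment as diameter has centre (-0.5, -0.5) and r² = 178/4 = 44.5.
Check A: distance² to centre = 14.5 ≤ 44.5, so it lies inside.
All remaining points lie in this disk, and no smaller disk contains both endpoints, so this is the minimum enclosing circle.
The points at distance exactly r from the centre are B, C — 2 points.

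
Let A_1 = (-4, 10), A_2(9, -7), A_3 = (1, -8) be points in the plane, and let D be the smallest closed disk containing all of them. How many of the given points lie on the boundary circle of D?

Side lengths²: A_1A_2² = 458, A_1A_3² = 349, A_2A_3² = 65.
Since A_1A_2² = 458 ≥ 349 + 65 = 414, the angle opposite A_1A_2 is not acute, so the smallest enclosing circle has A_1A_2 as diameter.
Centre = midpoint of A_1A_2 = (2.5, 1.5), r² = 458/4 = 114.5.
The points at distance exactly r from the centre are A_1, A_2 — 2 points.

2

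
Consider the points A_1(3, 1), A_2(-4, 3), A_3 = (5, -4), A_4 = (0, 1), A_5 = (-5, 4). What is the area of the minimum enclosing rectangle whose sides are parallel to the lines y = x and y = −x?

In coordinates u = x + y, v = x − y the rectangle is axis-aligned; the map (x,y)→(u,v) scales areas by 2.
u-values: 4, -1, 1, 1, -1; range = 4 − (-1) = 5.
v-values: 2, -7, 9, -1, -9; range = 9 − (-9) = 18.
Area = (5 × 18) / 2 = 45.

45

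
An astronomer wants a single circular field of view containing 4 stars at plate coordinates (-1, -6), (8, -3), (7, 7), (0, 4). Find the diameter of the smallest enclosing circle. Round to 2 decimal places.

The farthest pair is (-1, -6)–(7, 7) with squared distance 233. The circle on this segment as diameter has centre (3, 0.5) and r² = 233/4 = 58.25.
Check (8, -3): distance² to centre = 37.25 ≤ 58.25, so it lies inside.
All remaining points lie in this disk, and no smaller disk contains both endpoints, so this is the minimum enclosing circle.
Diameter = 2r = 2√(58.25) ≈ 15.26.

15.26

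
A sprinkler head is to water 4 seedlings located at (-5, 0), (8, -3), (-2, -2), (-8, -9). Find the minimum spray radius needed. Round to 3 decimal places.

8.544

By Welzl's lemma the MEC is supported by two points (diametrically opposite) or three points (on a circumcircle).
The farthest pair is (8, -3)–(-8, -9) with squared distance 292. The circle on this segment as diameter has centre (0, -6) and r² = 292/4 = 73.
Check (-5, 0): distance² to centre = 61 ≤ 73, so it lies inside.
All remaining points lie in this disk, and no smaller disk contains both endpoints, so this is the minimum enclosing circle.
r = √73 ≈ 8.544.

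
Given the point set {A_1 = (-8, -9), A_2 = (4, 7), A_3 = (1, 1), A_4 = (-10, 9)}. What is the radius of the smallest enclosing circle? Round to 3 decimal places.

10.328

By Welzl's lemma the MEC is supported by two points (diametrically opposite) or three points (on a circumcircle).
The minimum enclosing circle is determined by three boundary points: A_1, A_2, A_4.
Their circumcentre is (-126/31, 17/31) with r² = 102500/961.
The farthest remaining point A_3 is at distance² 24845/961 ≤ 102500/961.
r = √(102500/961) ≈ 10.328.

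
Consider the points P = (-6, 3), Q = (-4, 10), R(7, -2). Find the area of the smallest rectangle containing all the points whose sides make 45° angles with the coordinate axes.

In coordinates u = x + y, v = x − y the rectangle is axis-aligned; the map (x,y)→(u,v) scales areas by 2.
u-values: -3, 6, 5; range = 6 − (-3) = 9.
v-values: -9, -14, 9; range = 9 − (-14) = 23.
Area = (9 × 23) / 2 = 103.5.

103.5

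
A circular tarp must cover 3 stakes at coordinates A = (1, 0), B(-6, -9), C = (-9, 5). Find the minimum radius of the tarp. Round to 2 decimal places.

Side lengths²: AB² = 130, AC² = 125, BC² = 205.
Since BC² = 205 < 130 + 125 = 255, the triangle is acute, so the smallest enclosing circle is the circumcircle.
Circumcentre = (-6.1, -1.7), r² = 53.3.
r = √(53.3) ≈ 7.30.

7.30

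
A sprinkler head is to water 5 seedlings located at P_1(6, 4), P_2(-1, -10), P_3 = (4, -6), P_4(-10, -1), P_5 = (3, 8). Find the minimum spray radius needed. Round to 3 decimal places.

9.371

A smallest enclosing disk is always determined by at most three of the input points on its boundary.
The minimum enclosing circle is determined by three boundary points: P_2, P_4, P_5.
Their circumcentre is (-7/11, -7/11) with r² = 10625/121.
The farthest remaining point P_1 is at distance² 7930/121 ≤ 10625/121.
r = √(10625/121) ≈ 9.371.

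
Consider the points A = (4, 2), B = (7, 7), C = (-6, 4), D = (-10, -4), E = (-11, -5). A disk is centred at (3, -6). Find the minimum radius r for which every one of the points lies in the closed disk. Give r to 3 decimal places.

14.036

The required radius is the distance from (3, -6) to the farthest point.
Squared distances: 65, 185, 181, 173, 197.
Maximum is 197, attained at E.
r = √197 ≈ 14.036.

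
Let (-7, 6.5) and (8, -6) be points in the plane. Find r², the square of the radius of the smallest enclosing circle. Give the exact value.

The smallest circle enclosing two points has them as diameter endpoints.
Centre = midpoint = (0.5, 0.25); r² = |(-7, 6.5)−(8, -6)|²/4 = 381.25/4 = 95.3125.

95.3125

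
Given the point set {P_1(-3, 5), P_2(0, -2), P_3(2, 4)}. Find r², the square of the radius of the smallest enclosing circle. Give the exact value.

14.7265625

Side lengths²: P_1P_2² = 58, P_1P_3² = 26, P_2P_3² = 40.
Since P_1P_2² = 58 < 40 + 26 = 66, the triangle is acute, so the smallest enclosing circle is the circumcircle.
Circumcentre = (-1.0625, 1.6875), r² = 14.7265625.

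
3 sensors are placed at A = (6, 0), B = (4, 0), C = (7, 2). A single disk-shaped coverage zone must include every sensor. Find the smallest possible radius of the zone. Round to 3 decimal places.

Side lengths²: AB² = 4, AC² = 5, BC² = 13.
Since BC² = 13 ≥ 5 + 4 = 9, the angle opposite BC is not acute, so the smallest enclosing circle has BC as diameter.
Centre = midpoint of BC = (5.5, 1), r² = 13/4 = 3.25.
r = √(3.25) ≈ 1.803.

1.803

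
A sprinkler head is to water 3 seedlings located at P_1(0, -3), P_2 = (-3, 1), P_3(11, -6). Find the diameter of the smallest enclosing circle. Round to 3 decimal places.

15.652

Side lengths²: P_1P_2² = 25, P_1P_3² = 130, P_2P_3² = 245.
Since P_2P_3² = 245 ≥ 130 + 25 = 155, the angle opposite P_2P_3 is not acute, so the smallest enclosing circle has P_2P_3 as diameter.
Centre = midpoint of P_2P_3 = (4, -2.5), r² = 245/4 = 61.25.
Diameter = 2r = 2√(61.25) ≈ 15.652.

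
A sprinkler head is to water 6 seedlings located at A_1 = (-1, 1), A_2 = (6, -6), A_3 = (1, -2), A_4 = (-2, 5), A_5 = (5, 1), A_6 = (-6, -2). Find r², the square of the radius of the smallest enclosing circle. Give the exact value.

48.1

By Welzl's lemma the MEC is supported by two points (diametrically opposite) or three points (on a circumcircle).
The minimum enclosing circle is determined by three boundary points: A_2, A_4, A_6.
Their circumcentre is (0.9, -1.3) with r² = 48.1.
The farthest remaining point A_5 is at distance² 22.1 ≤ 48.1.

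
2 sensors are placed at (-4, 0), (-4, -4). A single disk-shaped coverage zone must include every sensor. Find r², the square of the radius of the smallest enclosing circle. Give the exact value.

4

The smallest circle enclosing two points has them as diameter endpoints.
Centre = midpoint = (-4, -2); r² = |(-4, 0)−(-4, -4)|²/4 = 16/4 = 4.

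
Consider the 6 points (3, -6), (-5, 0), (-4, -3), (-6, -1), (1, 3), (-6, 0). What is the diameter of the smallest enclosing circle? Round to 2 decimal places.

The minimum enclosing circle is determined by three boundary points: (3, -6), (1, 3), (-6, 0).
Their circumcentre is (-43/46, -99/46) with r² = 32045/1058.
The farthest remaining point (-6, -1) is at distance² 28549/1058 ≤ 32045/1058.
Diameter = 2r = 2√(32045/1058) ≈ 11.01.

11.01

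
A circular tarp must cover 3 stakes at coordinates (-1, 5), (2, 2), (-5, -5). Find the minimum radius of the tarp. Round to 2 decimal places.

5.39

Call the three points A, B, C in the order given.
Side lengths²: AB² = 18, AC² = 116, BC² = 98.
Since AC² = 116 ≥ 98 + 18 = 116, the angle opposite AC is not acute, so the smallest enclosing circle has AC as diameter.
Centre = midpoint of AC = (-3, 0), r² = 116/4 = 29.
r = √29 ≈ 5.39.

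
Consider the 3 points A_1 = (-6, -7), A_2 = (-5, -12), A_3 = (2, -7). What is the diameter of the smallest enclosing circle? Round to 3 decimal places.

Side lengths²: A_1A_2² = 26, A_1A_3² = 64, A_2A_3² = 74.
Since A_2A_3² = 74 < 64 + 26 = 90, the triangle is acute, so the smallest enclosing circle is the circumcircle.
Circumcentre = (-2, -8.8), r² = 19.24.
Diameter = 2r = 2√(19.24) ≈ 8.773.

8.773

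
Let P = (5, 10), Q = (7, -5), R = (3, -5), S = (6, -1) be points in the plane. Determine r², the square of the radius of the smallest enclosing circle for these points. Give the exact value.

52441/900

The minimum enclosing circle of a finite set is fixed by two of the points (as a diameter) or three (as a circumcircle).
The minimum enclosing circle is determined by three boundary points: P, Q, R.
Their circumcentre is (5, 71/30) with r² = 52441/900.
The farthest remaining point S is at distance² 11101/900 ≤ 52441/900.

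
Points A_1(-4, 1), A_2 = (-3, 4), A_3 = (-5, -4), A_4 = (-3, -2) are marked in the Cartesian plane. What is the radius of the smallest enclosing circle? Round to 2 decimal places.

4.12

By Welzl's lemma the MEC is supported by two points (diametrically opposite) or three points (on a circumcircle).
The farthest pair is A_2–A_3 with squared distance 68. The circle on this segment as diameter has centre (-4, 0) and r² = 68/4 = 17.
Check A_1: distance² to centre = 1 ≤ 17, so it lies inside.
All remaining points lie in this disk, and no smaller disk contains both endpoints, so this is the minimum enclosing circle.
r = √17 ≈ 4.12.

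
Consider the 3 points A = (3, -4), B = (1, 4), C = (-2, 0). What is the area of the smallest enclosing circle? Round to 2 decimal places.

53.41

Side lengths²: AB² = 68, AC² = 41, BC² = 25.
Since AB² = 68 ≥ 41 + 25 = 66, the angle opposite AB is not acute, so the smallest enclosing circle has AB as diameter.
Centre = midpoint of AB = (2, 0), r² = 68/4 = 17.
Area = π·r² = π·17 ≈ 53.41.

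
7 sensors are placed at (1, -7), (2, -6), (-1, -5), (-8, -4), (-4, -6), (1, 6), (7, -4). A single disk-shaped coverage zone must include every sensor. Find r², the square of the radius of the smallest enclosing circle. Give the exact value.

61.54

By Welzl's lemma the MEC is supported by two points (diametrically opposite) or three points (on a circumcircle).
The minimum enclosing circle is determined by three boundary points: (-8, -4), (1, 6), (7, -4).
Their circumcentre is (-0.5, -1.7) with r² = 61.54.
The farthest remaining point (-4, -6) is at distance² 30.74 ≤ 61.54.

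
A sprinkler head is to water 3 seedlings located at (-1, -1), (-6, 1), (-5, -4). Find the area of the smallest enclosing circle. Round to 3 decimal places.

27.986

Call the three points A, B, C in the order given.
Side lengths²: AB² = 29, AC² = 25, BC² = 26.
Since AB² = 29 < 26 + 25 = 51, the triangle is acute, so the smallest enclosing circle is the circumcircle.
Circumcentre = (-183/46, -55/46), r² = 9425/1058.
Area = π·r² = π·9425/1058 ≈ 27.986.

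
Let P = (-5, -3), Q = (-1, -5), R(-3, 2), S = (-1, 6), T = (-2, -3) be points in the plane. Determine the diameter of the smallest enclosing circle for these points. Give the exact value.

11

The farthest pair is Q–S with squared distance 121. The circle on this segment as diameter has centre (-1, 0.5) and r² = 121/4 = 30.25.
Check P: distance² to centre = 28.25 ≤ 30.25, so it lies inside.
All remaining points lie in this disk, and no smaller disk contains both endpoints, so this is the minimum enclosing circle.
Diameter = 2r = 2√(30.25) = 11.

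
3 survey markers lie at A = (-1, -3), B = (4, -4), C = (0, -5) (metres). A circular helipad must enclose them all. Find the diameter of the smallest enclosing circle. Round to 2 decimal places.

5.10

Side lengths²: AB² = 26, AC² = 5, BC² = 17.
Since AB² = 26 ≥ 17 + 5 = 22, the angle opposite AB is not acute, so the smallest enclosing circle has AB as diameter.
Centre = midpoint of AB = (1.5, -3.5), r² = 26/4 = 6.5.
Diameter = 2r = 2√(6.5) ≈ 5.10.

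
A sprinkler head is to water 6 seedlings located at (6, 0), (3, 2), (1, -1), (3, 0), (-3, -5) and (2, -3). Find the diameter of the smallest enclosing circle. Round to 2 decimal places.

The farthest pair is (6, 0)–(-3, -5) with squared distance 106. The circle on this segment as diameter has centre (1.5, -2.5) and r² = 106/4 = 26.5.
Check (3, 2): distance² to centre = 22.5 ≤ 26.5, so it lies inside.
All remaining points lie in this disk, and no smaller disk contains both endpoints, so this is the minimum enclosing circle.
Diameter = 2r = 2√(26.5) ≈ 10.30.

10.30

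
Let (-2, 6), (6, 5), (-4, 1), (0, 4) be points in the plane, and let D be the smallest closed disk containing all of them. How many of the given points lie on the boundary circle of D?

A smallest enclosing disk is always determined by at most three of the input points on its boundary.
The farthest pair is (6, 5)–(-4, 1) with squared distance 116. The circle on this segment as diameter has centre (1, 3) and r² = 116/4 = 29.
Check (-2, 6): distance² to centre = 18 ≤ 29, so it lies inside.
All remaining points lie in this disk, and no smaller disk contains both endpoints, so this is the minimum enclosing circle.
The points at distance exactly r from the centre are (6, 5), (-4, 1) — 2 points.

2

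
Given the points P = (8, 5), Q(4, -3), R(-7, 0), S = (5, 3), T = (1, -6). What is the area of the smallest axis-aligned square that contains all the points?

225

The bounding box has width 15 and height 11.
An axis-aligned square enclosing the set must have side ≥ max(width, height).
So the minimum side is max(15, 11) = 15.
Area = 15² = 225.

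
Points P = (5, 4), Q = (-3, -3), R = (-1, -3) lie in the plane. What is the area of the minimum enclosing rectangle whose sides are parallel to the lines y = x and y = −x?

15

In coordinates u = x + y, v = x − y the rectangle is axis-aligned; the map (x,y)→(u,v) scales areas by 2.
u-values: 9, -6, -4; range = 9 − (-6) = 15.
v-values: 1, 0, 2; range = 2 − 0 = 2.
Area = (15 × 2) / 2 = 15.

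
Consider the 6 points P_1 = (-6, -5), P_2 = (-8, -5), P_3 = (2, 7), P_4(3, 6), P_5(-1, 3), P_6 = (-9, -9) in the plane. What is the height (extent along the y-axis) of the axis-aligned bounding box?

16

max y = 7, min y = -9, so height = 16.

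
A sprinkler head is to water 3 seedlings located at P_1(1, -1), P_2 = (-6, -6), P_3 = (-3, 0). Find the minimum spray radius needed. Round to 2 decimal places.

Side lengths²: P_1P_2² = 74, P_1P_3² = 17, P_2P_3² = 45.
Since P_1P_2² = 74 ≥ 45 + 17 = 62, the angle opposite P_1P_2 is not acute, so the smallest enclosing circle has P_1P_2 as diameter.
Centre = midpoint of P_1P_2 = (-2.5, -3.5), r² = 74/4 = 18.5.
r = √(18.5) ≈ 4.30.

4.30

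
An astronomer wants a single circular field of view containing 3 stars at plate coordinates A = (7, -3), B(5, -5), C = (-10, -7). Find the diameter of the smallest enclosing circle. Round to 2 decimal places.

Side lengths²: AB² = 8, AC² = 305, BC² = 229.
Since AC² = 305 ≥ 229 + 8 = 237, the angle opposite AC is not acute, so the smallest enclosing circle has AC as diameter.
Centre = midpoint of AC = (-1.5, -5), r² = 305/4 = 76.25.
Diameter = 2r = 2√(76.25) ≈ 17.46.

17.46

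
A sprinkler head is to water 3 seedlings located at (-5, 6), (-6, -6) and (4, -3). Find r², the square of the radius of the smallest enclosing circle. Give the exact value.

Call the three points A, B, C in the order given.
Side lengths²: AB² = 145, AC² = 162, BC² = 109.
Since AC² = 162 < 145 + 109 = 254, the triangle is acute, so the smallest enclosing circle is the circumcircle.
Circumcentre = (-59/26, -7/26), r² = 15805/338.

15805/338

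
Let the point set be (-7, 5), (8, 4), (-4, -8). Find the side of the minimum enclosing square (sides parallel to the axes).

15

The bounding box has width 15 and height 13.
An axis-aligned square enclosing the set must have side ≥ max(width, height).
So the minimum side is max(15, 13) = 15.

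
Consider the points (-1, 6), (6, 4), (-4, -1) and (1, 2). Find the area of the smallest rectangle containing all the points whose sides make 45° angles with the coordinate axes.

67.5

In coordinates u = x + y, v = x − y the rectangle is axis-aligned; the map (x,y)→(u,v) scales areas by 2.
u-values: 5, 10, -5, 3; range = 10 − (-5) = 15.
v-values: -7, 2, -3, -1; range = 2 − (-7) = 9.
Area = (15 × 9) / 2 = 67.5.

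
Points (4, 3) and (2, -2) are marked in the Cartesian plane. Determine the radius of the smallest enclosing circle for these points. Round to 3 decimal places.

2.693

The smallest circle enclosing two points has them as diameter endpoints.
Centre = midpoint = (3, 0.5); r² = |(4, 3)−(2, -2)|²/4 = 29/4 = 7.25.
r = √(7.25) ≈ 2.693.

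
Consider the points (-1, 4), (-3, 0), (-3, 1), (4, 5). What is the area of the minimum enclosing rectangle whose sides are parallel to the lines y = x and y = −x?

In coordinates u = x + y, v = x − y the rectangle is axis-aligned; the map (x,y)→(u,v) scales areas by 2.
u-values: 3, -3, -2, 9; range = 9 − (-3) = 12.
v-values: -5, -3, -4, -1; range = -1 − (-5) = 4.
Area = (12 × 4) / 2 = 24.

24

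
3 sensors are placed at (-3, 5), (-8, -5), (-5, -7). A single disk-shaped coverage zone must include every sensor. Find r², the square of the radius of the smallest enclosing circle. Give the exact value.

Call the three points A, B, C in the order given.
Side lengths²: AB² = 125, AC² = 148, BC² = 13.
Since AC² = 148 ≥ 125 + 13 = 138, the angle opposite AC is not acute, so the smallest enclosing circle has AC as diameter.
Centre = midpoint of AC = (-4, -1), r² = 148/4 = 37.

37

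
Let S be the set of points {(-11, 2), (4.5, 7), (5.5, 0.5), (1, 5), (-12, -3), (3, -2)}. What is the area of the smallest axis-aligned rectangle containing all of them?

175

x ranges over [-12, 5.5], width 17.5.
y ranges over [-3, 7], height 10.
Area = 17.5 × 10 = 175.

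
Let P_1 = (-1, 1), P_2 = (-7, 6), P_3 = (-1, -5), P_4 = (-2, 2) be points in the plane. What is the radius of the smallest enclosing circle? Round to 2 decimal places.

A smallest enclosing disk is always determined by at most three of the input points on its boundary.
The farthest pair is P_2–P_3 with squared distance 157. The circle on this segment as diameter has centre (-4, 0.5) and r² = 157/4 = 39.25.
Check P_1: distance² to centre = 9.25 ≤ 39.25, so it lies inside.
All remaining points lie in this disk, and no smaller disk contains both endpoints, so this is the minimum enclosing circle.
r = √(39.25) ≈ 6.26.

6.26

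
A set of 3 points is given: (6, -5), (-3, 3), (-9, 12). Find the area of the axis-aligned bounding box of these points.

255

x ranges over [-9, 6], width 15.
y ranges over [-5, 12], height 17.
Area = 15 × 17 = 255.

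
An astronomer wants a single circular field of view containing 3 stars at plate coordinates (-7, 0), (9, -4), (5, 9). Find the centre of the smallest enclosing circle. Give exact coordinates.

(1.71875, 0.875)

Call the three points A, B, C in the order given.
Side lengths²: AB² = 272, AC² = 225, BC² = 185.
Since AB² = 272 < 225 + 185 = 410, the triangle is acute, so the smallest enclosing circle is the circumcircle.
Circumcentre = (1.71875, 0.875), r² = 76.7822265625.
Centre = (1.71875, 0.875).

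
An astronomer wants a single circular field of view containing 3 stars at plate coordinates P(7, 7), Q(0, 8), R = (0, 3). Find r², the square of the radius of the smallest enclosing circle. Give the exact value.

1625/98

Side lengths²: PQ² = 50, PR² = 65, QR² = 25.
Since PR² = 65 < 50 + 25 = 75, the triangle is acute, so the smallest enclosing circle is the circumcircle.
Circumcentre = (45/14, 5.5), r² = 1625/98.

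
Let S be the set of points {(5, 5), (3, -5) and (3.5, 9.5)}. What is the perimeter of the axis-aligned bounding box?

33

Width = max x − min x = 5 − 3 = 2.
Height = max y − min y = 9.5 − (-5) = 14.5.
Perimeter = 2(2 + 14.5) = 33.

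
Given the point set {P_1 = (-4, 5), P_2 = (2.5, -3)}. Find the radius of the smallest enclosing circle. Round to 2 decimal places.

The smallest circle enclosing two points has them as diameter endpoints.
Centre = midpoint = (-0.75, 1); r² = |P_1P_2|²/4 = 106.25/4 = 26.5625.
r = √(26.5625) ≈ 5.15.

5.15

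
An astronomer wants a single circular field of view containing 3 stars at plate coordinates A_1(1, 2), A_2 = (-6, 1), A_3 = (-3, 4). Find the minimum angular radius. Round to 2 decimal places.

3.54

Side lengths²: A_1A_2² = 50, A_1A_3² = 20, A_2A_3² = 18.
Since A_1A_2² = 50 ≥ 20 + 18 = 38, the angle opposite A_1A_2 is not acute, so the smallest enclosing circle has A_1A_2 as diameter.
Centre = midpoint of A_1A_2 = (-2.5, 1.5), r² = 50/4 = 12.5.
r = √(12.5) ≈ 3.54.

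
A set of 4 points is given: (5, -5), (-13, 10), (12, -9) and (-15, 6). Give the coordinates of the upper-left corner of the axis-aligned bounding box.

(-15, 10)

x-range [-15, 12], y-range [-9, 10].
The upper-left corner is (-15, 10).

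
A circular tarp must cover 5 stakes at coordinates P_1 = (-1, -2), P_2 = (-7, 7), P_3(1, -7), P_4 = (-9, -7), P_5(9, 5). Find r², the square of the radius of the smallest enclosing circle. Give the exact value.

117

A smallest enclosing disk is always determined by at most three of the input points on its boundary.
The farthest pair is P_4–P_5 with squared distance 468. The circle on this segment as diameter has centre (0, -1) and r² = 468/4 = 117.
Check P_1: distance² to centre = 2 ≤ 117, so it lies inside.
All remaining points lie in this disk, and no smaller disk contains both endpoints, so this is the minimum enclosing circle.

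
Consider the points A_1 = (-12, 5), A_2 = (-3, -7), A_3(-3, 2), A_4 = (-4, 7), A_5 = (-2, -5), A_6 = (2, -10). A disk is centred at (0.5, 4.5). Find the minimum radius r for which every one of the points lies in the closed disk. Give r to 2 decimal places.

14.58

The required radius is the distance from (0.5, 4.5) to the farthest point.
Squared distances: 156.5, 144.5, 18.5, 26.5, 96.5, 212.5.
Maximum is 212.5, attained at A_6.
r = √(212.5) ≈ 14.58.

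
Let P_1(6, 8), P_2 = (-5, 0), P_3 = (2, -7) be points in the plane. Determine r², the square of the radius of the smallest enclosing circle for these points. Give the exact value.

Side lengths²: P_1P_2² = 185, P_1P_3² = 241, P_2P_3² = 98.
Since P_1P_3² = 241 < 185 + 98 = 283, the triangle is acute, so the smallest enclosing circle is the circumcircle.
Circumcentre = (107/38, 31/38), r² = 44585/722.

44585/722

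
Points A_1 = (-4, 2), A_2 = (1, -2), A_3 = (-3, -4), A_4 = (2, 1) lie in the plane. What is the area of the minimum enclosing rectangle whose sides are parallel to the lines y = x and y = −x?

In coordinates u = x + y, v = x − y the rectangle is axis-aligned; the map (x,y)→(u,v) scales areas by 2.
u-values: -2, -1, -7, 3; range = 3 − (-7) = 10.
v-values: -6, 3, 1, 1; range = 3 − (-6) = 9.
Area = (10 × 9) / 2 = 45.

45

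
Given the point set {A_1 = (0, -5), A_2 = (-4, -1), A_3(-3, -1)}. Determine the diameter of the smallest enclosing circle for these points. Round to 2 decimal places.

Side lengths²: A_1A_2² = 32, A_1A_3² = 25, A_2A_3² = 1.
Since A_1A_2² = 32 ≥ 25 + 1 = 26, the angle opposite A_1A_2 is not acute, so the smallest enclosing circle has A_1A_2 as diameter.
Centre = midpoint of A_1A_2 = (-2, -3), r² = 32/4 = 8.
Diameter = 2r = 2√8 ≈ 5.66.

5.66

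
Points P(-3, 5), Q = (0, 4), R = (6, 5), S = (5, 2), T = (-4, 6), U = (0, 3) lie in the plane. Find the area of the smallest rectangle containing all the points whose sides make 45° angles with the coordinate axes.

58.5

In coordinates u = x + y, v = x − y the rectangle is axis-aligned; the map (x,y)→(u,v) scales areas by 2.
u-values: 2, 4, 11, 7, 2, 3; range = 11 − 2 = 9.
v-values: -8, -4, 1, 3, -10, -3; range = 3 − (-10) = 13.
Area = (9 × 13) / 2 = 58.5.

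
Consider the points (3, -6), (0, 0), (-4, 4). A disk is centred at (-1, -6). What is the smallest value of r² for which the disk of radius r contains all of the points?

109

The required radius is the distance from (-1, -6) to the farthest point.
Squared distances: 16, 37, 109.
Maximum is 109, attained at (-4, 4).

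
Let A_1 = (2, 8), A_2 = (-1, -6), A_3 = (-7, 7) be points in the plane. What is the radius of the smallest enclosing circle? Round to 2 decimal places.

Side lengths²: A_1A_2² = 205, A_1A_3² = 82, A_2A_3² = 205.
Since A_2A_3² = 205 < 205 + 82 = 287, the triangle is acute, so the smallest enclosing circle is the circumcircle.
Circumcentre = (-11/6, 1.5), r² = 1025/18.
r = √(1025/18) ≈ 7.55.

7.55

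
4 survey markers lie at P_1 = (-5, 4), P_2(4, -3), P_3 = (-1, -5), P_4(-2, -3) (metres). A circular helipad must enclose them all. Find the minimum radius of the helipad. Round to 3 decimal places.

The farthest pair is P_1–P_2 with squared distance 130. The circle on this segment as diameter has centre (-0.5, 0.5) and r² = 130/4 = 32.5.
Check P_3: distance² to centre = 30.5 ≤ 32.5, so it lies inside.
All remaining points lie in this disk, and no smaller disk contains both endpoints, so this is the minimum enclosing circle.
r = √(32.5) ≈ 5.701.

5.701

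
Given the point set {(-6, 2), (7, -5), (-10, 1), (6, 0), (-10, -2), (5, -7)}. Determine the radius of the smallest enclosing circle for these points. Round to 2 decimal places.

By Welzl's lemma the MEC is supported by two points (diametrically opposite) or three points (on a circumcircle).
The farthest pair is (7, -5)–(-10, 1) with squared distance 325. The circle on this segment as diameter has centre (-1.5, -2) and r² = 325/4 = 81.25.
Check (-6, 2): distance² to centre = 36.25 ≤ 81.25, so it lies inside.
All remaining points lie in this disk, and no smaller disk contains both endpoints, so this is the minimum enclosing circle.
r = √(81.25) ≈ 9.01.

9.01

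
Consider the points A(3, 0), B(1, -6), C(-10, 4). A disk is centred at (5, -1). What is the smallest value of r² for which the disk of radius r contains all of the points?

The required radius is the distance from (5, -1) to the farthest point.
Squared distances: 5, 41, 250.
Maximum is 250, attained at C.

250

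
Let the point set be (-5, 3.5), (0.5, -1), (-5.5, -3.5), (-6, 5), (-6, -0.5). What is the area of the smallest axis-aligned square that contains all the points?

The bounding box has width 6.5 and height 8.5.
An axis-aligned square enclosing the set must have side ≥ max(width, height).
So the minimum side is max(6.5, 8.5) = 8.5.
Area = 8.5² = 72.25.

72.25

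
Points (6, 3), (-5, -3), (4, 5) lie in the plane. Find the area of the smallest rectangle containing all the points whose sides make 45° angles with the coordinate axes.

In coordinates u = x + y, v = x − y the rectangle is axis-aligned; the map (x,y)→(u,v) scales areas by 2.
u-values: 9, -8, 9; range = 9 − (-8) = 17.
v-values: 3, -2, -1; range = 3 − (-2) = 5.
Area = (17 × 5) / 2 = 42.5.

42.5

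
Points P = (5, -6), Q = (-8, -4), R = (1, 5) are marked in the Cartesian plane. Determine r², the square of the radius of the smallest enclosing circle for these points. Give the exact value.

23701/450

Side lengths²: PQ² = 173, PR² = 137, QR² = 162.
Since PQ² = 173 < 162 + 137 = 299, the triangle is acute, so the smallest enclosing circle is the circumcircle.
Circumcentre = (-31/30, -59/30), r² = 23701/450.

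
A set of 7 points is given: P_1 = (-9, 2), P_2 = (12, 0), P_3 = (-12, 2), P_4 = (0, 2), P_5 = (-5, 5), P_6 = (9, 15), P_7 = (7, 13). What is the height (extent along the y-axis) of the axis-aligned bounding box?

max y = 15, min y = 0, so height = 15.

15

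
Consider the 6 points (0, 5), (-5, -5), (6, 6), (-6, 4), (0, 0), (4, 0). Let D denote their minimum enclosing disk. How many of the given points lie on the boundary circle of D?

2

By Welzl's lemma the MEC is supported by two points (diametrically opposite) or three points (on a circumcircle).
The farthest pair is (-5, -5)–(6, 6) with squared distance 242. The circle on this segment as diameter has centre (0.5, 0.5) and r² = 242/4 = 60.5.
Check (0, 5): distance² to centre = 20.5 ≤ 60.5, so it lies inside.
All remaining points lie in this disk, and no smaller disk contains both endpoints, so this is the minimum enclosing circle.
The points at distance exactly r from the centre are (-5, -5), (6, 6) — 2 points.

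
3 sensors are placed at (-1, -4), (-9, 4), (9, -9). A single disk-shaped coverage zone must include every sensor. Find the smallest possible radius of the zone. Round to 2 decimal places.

11.10

Call the three points A, B, C in the order given.
Side lengths²: AB² = 128, AC² = 125, BC² = 493.
Since BC² = 493 ≥ 128 + 125 = 253, the angle opposite BC is not acute, so the smallest enclosing circle has BC as diameter.
Centre = midpoint of BC = (0, -2.5), r² = 493/4 = 123.25.
r = √(123.25) ≈ 11.10.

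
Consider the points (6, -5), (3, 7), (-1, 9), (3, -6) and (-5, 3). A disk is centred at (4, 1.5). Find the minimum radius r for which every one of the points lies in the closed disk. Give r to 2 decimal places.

The required radius is the distance from (4, 1.5) to the farthest point.
Squared distances: 46.25, 31.25, 81.25, 57.25, 83.25.
Maximum is 83.25, attained at (-5, 3).
r = √(83.25) ≈ 9.12.

9.12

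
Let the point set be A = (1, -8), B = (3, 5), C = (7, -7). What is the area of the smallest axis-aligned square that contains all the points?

169

The bounding box has width 6 and height 13.
An axis-aligned square enclosing the set must have side ≥ max(width, height).
So the minimum side is max(6, 13) = 13.
Area = 13² = 169.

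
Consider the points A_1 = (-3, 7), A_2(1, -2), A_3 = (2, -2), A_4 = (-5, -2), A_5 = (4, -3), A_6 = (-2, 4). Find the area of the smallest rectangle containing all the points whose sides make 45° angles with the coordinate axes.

93.5

In coordinates u = x + y, v = x − y the rectangle is axis-aligned; the map (x,y)→(u,v) scales areas by 2.
u-values: 4, -1, 0, -7, 1, 2; range = 4 − (-7) = 11.
v-values: -10, 3, 4, -3, 7, -6; range = 7 − (-10) = 17.
Area = (11 × 17) / 2 = 93.5.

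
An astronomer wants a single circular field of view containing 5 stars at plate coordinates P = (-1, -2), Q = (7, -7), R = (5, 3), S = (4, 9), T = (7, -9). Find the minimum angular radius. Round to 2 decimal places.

9.12

The minimum enclosing circle of a finite set is fixed by two of the points (as a diameter) or three (as a circumcircle).
The farthest pair is S–T with squared distance 333. The circle on this segment as diameter has centre (5.5, 0) and r² = 333/4 = 83.25.
Check P: distance² to centre = 46.25 ≤ 83.25, so it lies inside.
All remaining points lie in this disk, and no smaller disk contains both endpoints, so this is the minimum enclosing circle.
r = √(83.25) ≈ 9.12.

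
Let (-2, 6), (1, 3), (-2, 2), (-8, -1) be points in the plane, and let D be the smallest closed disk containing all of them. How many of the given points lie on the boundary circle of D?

3

The minimum enclosing circle is determined by three boundary points: (-2, 6), (1, 3), (-8, -1).
Their circumcentre is (-95/26, 35/26) with r² = 8245/338.
The farthest remaining point (-2, 2) is at distance² 1069/338 ≤ 8245/338.
The points at distance exactly r from the centre are (-2, 6), (1, 3), (-8, -1) — 3 points.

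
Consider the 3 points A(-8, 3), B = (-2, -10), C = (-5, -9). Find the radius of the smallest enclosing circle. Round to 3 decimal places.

7.159

Side lengths²: AB² = 205, AC² = 153, BC² = 10.
Since AB² = 205 ≥ 153 + 10 = 163, the angle opposite AB is not acute, so the smallest enclosing circle has AB as diameter.
Centre = midpoint of AB = (-5, -3.5), r² = 205/4 = 51.25.
r = √(51.25) ≈ 7.159.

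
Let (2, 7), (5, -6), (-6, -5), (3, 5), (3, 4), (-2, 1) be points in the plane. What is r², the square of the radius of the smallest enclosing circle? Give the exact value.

By Welzl's lemma the MEC is supported by two points (diametrically opposite) or three points (on a circumcircle).
The minimum enclosing circle is determined by three boundary points: (2, 7), (5, -6), (-6, -5).
Their circumcentre is (-1/35, -11/35) with r² = 70577/1225.
The farthest remaining point (3, 5) is at distance² 45832/1225 ≤ 70577/1225.

70577/1225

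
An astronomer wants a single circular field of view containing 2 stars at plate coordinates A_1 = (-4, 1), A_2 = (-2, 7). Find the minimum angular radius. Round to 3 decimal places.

The smallest circle enclosing two points has them as diameter endpoints.
Centre = midpoint = (-3, 4); r² = |A_1A_2|²/4 = 40/4 = 10.
r = √10 ≈ 3.162.

3.162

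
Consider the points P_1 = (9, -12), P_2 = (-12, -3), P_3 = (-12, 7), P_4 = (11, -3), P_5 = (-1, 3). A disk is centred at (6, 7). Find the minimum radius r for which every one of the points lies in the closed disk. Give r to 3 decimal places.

20.591

The required radius is the distance from (6, 7) to the farthest point.
Squared distances: 370, 424, 324, 125, 65.
Maximum is 424, attained at P_2.
r = √424 ≈ 20.591.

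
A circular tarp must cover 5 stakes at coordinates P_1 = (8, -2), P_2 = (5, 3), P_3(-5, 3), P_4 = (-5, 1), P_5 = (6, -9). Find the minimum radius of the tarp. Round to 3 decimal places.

The minimum enclosing circle of a finite set is fixed by two of the points (as a diameter) or three (as a circumcircle).
The farthest pair is P_3–P_5 with squared distance 265. The circle on this segment as diameter has centre (0.5, -3) and r² = 265/4 = 66.25.
Check P_1: distance² to centre = 57.25 ≤ 66.25, so it lies inside.
All remaining points lie in this disk, and no smaller disk contains both endpoints, so this is the minimum enclosing circle.
r = √(66.25) ≈ 8.139.

8.139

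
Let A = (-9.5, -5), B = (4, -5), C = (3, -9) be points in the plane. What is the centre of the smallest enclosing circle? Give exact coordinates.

(-2.75, -5.4375)

Side lengths²: AB² = 182.25, AC² = 172.25, BC² = 17.
Since AB² = 182.25 < 172.25 + 17 = 189.25, the triangle is acute, so the smallest enclosing circle is the circumcircle.
Circumcentre = (-2.75, -5.4375), r² = 45.75390625.
Centre = (-2.75, -5.4375).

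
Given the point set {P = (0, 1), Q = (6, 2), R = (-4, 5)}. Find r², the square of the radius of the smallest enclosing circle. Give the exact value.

27.25

Side lengths²: PQ² = 37, PR² = 32, QR² = 109.
Since QR² = 109 ≥ 37 + 32 = 69, the angle opposite QR is not acute, so the smallest enclosing circle has QR as diameter.
Centre = midpoint of QR = (1, 3.5), r² = 109/4 = 27.25.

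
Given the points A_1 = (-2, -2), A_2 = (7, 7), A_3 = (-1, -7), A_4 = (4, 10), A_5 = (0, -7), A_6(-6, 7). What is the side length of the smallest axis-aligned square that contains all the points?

The bounding box has width 13 and height 17.
An axis-aligned square enclosing the set must have side ≥ max(width, height).
So the minimum side is max(13, 17) = 17.

17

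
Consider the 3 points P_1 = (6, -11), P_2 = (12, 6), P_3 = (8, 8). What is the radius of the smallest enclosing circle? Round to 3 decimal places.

Side lengths²: P_1P_2² = 325, P_1P_3² = 365, P_2P_3² = 20.
Since P_1P_3² = 365 ≥ 325 + 20 = 345, the angle opposite P_1P_3 is not acute, so the smallest enclosing circle has P_1P_3 as diameter.
Centre = midpoint of P_1P_3 = (7, -1.5), r² = 365/4 = 91.25.
r = √(91.25) ≈ 9.552.

9.552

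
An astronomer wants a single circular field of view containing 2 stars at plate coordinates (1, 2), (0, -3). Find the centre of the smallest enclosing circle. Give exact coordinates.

(0.5, -0.5)

The smallest circle enclosing two points has them as diameter endpoints.
Centre = midpoint = (0.5, -0.5); r² = |(1, 2)−(0, -3)|²/4 = 26/4 = 6.5.
Centre = (0.5, -0.5).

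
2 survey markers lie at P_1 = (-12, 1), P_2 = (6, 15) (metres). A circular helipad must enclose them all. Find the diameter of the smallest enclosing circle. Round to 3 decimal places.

22.804

The smallest circle enclosing two points has them as diameter endpoints.
Centre = midpoint = (-3, 8); r² = |P_1P_2|²/4 = 520/4 = 130.
Diameter = 2r = 2√130 ≈ 22.804.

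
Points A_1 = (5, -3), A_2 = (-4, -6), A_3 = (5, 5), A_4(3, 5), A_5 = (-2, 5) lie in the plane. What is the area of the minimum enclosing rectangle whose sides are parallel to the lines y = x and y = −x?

In coordinates u = x + y, v = x − y the rectangle is axis-aligned; the map (x,y)→(u,v) scales areas by 2.
u-values: 2, -10, 10, 8, 3; range = 10 − (-10) = 20.
v-values: 8, 2, 0, -2, -7; range = 8 − (-7) = 15.
Area = (20 × 15) / 2 = 150.

150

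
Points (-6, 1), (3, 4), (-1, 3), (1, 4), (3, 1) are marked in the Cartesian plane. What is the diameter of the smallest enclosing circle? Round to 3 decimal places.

By Welzl's lemma the MEC is supported by two points (diametrically opposite) or three points (on a circumcircle).
The farthest pair is (-6, 1)–(3, 4) with squared distance 90. The circle on this segment as diameter has centre (-1.5, 2.5) and r² = 90/4 = 22.5.
Check (-1, 3): distance² to centre = 0.5 ≤ 22.5, so it lies inside.
All remaining points lie in this disk, and no smaller disk contains both endpoints, so this is the minimum enclosing circle.
Diameter = 2r = 2√(22.5) ≈ 9.487.

9.487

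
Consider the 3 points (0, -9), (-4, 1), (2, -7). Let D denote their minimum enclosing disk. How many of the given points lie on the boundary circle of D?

2

Call the three points A, B, C in the order given.
Side lengths²: AB² = 116, AC² = 8, BC² = 100.
Since AB² = 116 ≥ 100 + 8 = 108, the angle opposite AB is not acute, so the smallest enclosing circle has AB as diameter.
Centre = midpoint of AB = (-2, -4), r² = 116/4 = 29.
The points at distance exactly r from the centre are (0, -9), (-4, 1) — 2 points.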